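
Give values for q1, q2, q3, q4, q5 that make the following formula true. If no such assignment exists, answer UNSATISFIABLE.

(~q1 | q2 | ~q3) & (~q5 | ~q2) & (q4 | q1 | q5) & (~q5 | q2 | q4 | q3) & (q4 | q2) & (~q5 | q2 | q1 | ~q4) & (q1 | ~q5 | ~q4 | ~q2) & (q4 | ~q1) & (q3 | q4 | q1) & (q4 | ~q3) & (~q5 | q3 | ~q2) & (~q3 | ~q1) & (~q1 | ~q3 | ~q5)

q1=0,  q2=1,  q3=1,  q4=1,  q5=0

Suppose q5 = 0.
Suppose q4 = 1.
Suppose q3 = 1.
Unit clause (~q1) forces q1 = 0.
Every clause is now satisfied; q2 is unconstrained.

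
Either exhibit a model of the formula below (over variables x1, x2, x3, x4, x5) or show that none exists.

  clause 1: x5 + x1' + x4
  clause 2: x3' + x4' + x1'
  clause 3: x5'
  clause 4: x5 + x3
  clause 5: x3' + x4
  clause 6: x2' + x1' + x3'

x1 ↦ 0, x2 ↦ 1, x3 ↦ 1, x4 ↦ 1, x5 ↦ 0

(x5') alone gives x5 = 0.
(x3) alone gives x3 = 1.
(x4) alone gives x4 = 1.
(x1') alone gives x1 = 0.
Every clause is now satisfied; x2 is unconstrained.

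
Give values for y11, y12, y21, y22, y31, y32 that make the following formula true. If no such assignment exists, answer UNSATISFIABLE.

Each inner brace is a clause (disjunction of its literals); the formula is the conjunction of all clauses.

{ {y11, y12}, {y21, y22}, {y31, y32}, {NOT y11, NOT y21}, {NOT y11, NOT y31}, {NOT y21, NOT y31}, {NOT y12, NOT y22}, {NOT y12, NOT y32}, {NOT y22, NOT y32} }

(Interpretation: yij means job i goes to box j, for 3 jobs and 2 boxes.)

Branch on y11: set y11 = true.
The clause (NOT y21) is unit, so y21 = false.
The clause (y22) is unit, so y22 = true.
The clause (NOT y31) is unit, so y31 = false.
The clause (y32) is unit, so y32 = true.
Now (NOT y32) is unsatisfied and unit — conflict.
Undo y11 and try y11 = false.
The clause (y12) is unit, so y12 = true.
The clause (NOT y22) is unit, so y22 = false.
The clause (y21) is unit, so y21 = true.
The clause (NOT y31) is unit, so y31 = false.
The clause (y32) is unit, so y32 = true.
Now (NOT y32) is unsatisfied and unit — conflict.
Neither y11 = true nor y11 = false works.

UNSATISFIABLE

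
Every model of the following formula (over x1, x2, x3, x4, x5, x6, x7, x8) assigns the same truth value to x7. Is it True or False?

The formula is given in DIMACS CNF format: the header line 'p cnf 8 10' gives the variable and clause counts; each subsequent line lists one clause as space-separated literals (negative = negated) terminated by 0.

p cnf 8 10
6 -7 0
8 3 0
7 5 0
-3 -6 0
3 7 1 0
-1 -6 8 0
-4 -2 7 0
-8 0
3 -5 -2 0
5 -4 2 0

Suppose x7 = True.
From the singleton clause (x6), x6 = True.
From the singleton clause (¬x3), x3 = False.
From the singleton clause (x8), x8 = True.
That conflicts with the unit clause (¬x8).
So every satisfying assignment has x7 = False.

False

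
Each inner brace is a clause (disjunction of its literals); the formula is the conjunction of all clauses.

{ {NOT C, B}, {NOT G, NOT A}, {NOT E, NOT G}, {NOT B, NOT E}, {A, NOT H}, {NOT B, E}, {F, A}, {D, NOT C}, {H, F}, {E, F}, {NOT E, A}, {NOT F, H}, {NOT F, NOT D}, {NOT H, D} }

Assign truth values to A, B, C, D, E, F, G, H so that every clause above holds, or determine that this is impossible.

Suppose C = false.
Suppose G = false.
Suppose B = false.
Suppose A = true.
Suppose H = true.
Unit clause (D) forces D = true.
Unit clause (NOT F) forces F = false.
Unit clause (E) forces E = true.
All clauses are satisfied.

A: true, B: false, C: false, D: true, E: true, F: false, G: false, H: true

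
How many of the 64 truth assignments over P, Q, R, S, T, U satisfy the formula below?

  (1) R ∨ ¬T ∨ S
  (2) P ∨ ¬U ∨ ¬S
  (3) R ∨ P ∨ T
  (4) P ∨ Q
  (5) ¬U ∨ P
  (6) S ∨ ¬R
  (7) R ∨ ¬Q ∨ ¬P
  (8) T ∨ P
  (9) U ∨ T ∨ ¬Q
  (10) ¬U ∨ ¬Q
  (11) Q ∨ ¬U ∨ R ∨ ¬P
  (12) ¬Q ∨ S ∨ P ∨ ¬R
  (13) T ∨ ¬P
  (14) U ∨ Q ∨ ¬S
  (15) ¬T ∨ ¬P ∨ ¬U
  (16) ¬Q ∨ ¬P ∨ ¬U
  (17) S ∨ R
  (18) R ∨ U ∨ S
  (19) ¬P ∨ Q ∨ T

3

There are 2^6 = 64 truth assignments over (P, Q, R, S, T, U).
Split on T. With T = True, the clauses containing T are satisfied and ¬T drops from the rest; 3 of the 2^5 = 32 assignments to the other variables satisfy what remains.
With T = False, by the same count on the reduced clause set, 0 assignments work.
(One model: P=F, Q=T, R=F, S=T, T=T, U=F.)
Total: 3 + 0 = 3.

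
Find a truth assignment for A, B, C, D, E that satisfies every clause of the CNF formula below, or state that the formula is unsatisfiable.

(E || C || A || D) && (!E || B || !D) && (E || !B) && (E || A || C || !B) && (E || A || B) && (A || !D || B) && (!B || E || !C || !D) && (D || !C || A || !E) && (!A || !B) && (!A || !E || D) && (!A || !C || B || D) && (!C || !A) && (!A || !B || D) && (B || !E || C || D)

Suppose E = true.
Suppose B = true.
The clause (!A) is unit, so A = false.
Suppose D = true.
All clauses hold; C can take either value.

A: false, B: true, C: true, D: true, E: true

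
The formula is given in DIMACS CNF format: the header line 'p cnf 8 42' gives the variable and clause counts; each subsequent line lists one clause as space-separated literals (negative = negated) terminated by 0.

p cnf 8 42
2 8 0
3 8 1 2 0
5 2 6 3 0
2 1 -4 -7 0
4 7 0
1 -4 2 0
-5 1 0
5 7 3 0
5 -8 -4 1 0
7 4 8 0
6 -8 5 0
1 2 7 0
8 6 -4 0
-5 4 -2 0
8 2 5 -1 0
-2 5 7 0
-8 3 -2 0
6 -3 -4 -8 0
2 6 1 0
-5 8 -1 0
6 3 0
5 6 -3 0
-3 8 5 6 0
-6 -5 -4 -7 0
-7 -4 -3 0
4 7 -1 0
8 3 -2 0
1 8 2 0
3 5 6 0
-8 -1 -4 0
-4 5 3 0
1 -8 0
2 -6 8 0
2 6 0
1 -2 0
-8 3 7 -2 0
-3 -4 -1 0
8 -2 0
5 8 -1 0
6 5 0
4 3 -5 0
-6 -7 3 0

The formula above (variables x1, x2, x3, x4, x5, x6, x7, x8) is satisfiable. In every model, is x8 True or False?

True

Suppose x8 = False.
The clause (x2) is unit, so x2 = True.
That conflicts with the unit clause (¬x2).
So every satisfying assignment has x8 = True.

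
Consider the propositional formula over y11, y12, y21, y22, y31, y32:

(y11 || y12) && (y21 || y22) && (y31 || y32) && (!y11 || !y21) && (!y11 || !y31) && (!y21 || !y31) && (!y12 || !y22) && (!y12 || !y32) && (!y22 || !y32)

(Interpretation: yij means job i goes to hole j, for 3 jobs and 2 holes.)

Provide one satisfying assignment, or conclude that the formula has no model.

UNSATISFIABLE

Case y11 = true:
Unit clause (!y21) forces y21 = false.
Unit clause (y22) forces y22 = true.
Unit clause (!y31) forces y31 = false.
Unit clause (y32) forces y32 = true.
Now (!y32) is unsatisfied and unit — conflict.
Undo y11 and try y11 = false.
Unit clause (y12) forces y12 = true.
Unit clause (!y22) forces y22 = false.
Unit clause (y21) forces y21 = true.
Unit clause (!y31) forces y31 = false.
Unit clause (y32) forces y32 = true.
Now (!y32) is unsatisfied and unit — conflict.
Both values of y11 lead to a conflict.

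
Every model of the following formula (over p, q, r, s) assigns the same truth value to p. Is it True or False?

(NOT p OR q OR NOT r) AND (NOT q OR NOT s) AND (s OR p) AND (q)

Suppose p = false.
Unit clause (s) forces s = true.
Unit clause (NOT q) forces q = false.
Now (q) is unsatisfied and unit — conflict.
So every satisfying assignment has p = True.

True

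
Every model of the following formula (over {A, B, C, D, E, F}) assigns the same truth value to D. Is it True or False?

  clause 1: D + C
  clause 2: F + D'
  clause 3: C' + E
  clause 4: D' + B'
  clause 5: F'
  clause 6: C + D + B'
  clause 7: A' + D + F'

False

Suppose D = 1.
The clause (F) is unit, so F = 1.
That conflicts with the unit clause (F').
So every satisfying assignment has D = False.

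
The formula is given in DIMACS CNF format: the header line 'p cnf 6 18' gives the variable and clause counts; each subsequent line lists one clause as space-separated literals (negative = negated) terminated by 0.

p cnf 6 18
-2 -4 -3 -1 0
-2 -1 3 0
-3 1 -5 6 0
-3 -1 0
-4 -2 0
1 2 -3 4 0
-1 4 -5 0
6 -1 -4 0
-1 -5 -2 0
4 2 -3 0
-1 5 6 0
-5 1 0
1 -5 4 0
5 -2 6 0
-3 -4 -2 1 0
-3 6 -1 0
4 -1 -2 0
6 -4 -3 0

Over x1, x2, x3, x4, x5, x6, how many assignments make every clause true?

There are 2^6 = 64 truth assignments over (x1, x2, x3, x4, x5, x6).
Split on x5. With x5 = True, the clauses containing x5 are satisfied and ¬x5 drops from the rest; 1 of the 2^5 = 32 assignments to the other variables satisfy what remains.
With x5 = False, by the same count on the reduced clause set, 9 assignments work.
(One model: x1=F, x2=F, x3=F, x4=F, x5=F, x6=F.)
Total: 1 + 9 = 10.

10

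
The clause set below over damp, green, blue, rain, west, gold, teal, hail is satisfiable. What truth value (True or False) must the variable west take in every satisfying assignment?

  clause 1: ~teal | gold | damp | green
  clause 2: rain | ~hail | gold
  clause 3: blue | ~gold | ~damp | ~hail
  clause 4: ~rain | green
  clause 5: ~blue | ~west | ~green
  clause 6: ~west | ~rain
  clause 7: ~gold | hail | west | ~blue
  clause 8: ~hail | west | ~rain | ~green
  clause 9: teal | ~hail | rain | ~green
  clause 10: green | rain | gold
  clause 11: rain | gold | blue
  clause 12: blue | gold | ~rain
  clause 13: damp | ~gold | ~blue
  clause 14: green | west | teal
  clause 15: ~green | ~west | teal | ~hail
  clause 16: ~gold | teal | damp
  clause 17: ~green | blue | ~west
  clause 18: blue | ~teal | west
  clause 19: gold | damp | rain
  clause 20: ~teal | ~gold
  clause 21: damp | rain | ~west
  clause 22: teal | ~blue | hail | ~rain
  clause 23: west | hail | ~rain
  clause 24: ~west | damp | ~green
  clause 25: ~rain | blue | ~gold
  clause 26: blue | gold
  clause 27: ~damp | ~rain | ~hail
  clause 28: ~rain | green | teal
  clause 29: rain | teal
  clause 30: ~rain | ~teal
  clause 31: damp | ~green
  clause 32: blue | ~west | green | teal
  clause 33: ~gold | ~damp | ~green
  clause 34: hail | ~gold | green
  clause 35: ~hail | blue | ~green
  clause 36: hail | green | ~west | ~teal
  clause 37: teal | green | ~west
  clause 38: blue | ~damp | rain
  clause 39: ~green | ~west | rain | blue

Suppose west = 1.
Unit clause (~rain) forces rain = 0.
Unit clause (damp) forces damp = 1.
Unit clause (teal) forces teal = 1.
Unit clause (~gold) forces gold = 0.
Unit clause (~hail) forces hail = 0.
Unit clause (green) forces green = 1.
Unit clause (~blue) forces blue = 0.
But (blue) is also a unit clause — contradiction.
So every satisfying assignment has west = False.

False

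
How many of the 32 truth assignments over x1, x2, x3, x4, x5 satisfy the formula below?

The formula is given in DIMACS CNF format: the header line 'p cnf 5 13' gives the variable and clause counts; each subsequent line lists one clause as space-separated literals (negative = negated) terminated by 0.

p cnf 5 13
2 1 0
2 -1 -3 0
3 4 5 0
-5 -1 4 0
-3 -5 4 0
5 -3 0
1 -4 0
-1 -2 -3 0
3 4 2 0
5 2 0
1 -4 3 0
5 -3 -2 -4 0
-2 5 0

3

There are 2^5 = 32 truth assignments over (x1, x2, x3, x4, x5).
Split on x5. With x5 = True, the clauses containing x5 are satisfied and ¬x5 drops from the rest; 3 of the 2^4 = 16 assignments to the other variables satisfy what remains.
With x5 = False, by the same count on the reduced clause set, 0 assignments work.
Total: 3 + 0 = 3.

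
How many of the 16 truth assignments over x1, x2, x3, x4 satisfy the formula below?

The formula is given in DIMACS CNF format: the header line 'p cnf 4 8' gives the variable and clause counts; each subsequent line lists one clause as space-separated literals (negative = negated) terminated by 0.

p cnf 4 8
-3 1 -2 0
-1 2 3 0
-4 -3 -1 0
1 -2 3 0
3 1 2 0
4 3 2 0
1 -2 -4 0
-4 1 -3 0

There are 2^4 = 16 truth assignments over (x1, x2, x3, x4).
Split on x3. With x3 = True, the clauses containing x3 are satisfied and ¬x3 drops from the rest; 3 of the 2^3 = 8 assignments to the other variables satisfy what remains.
With x3 = False, by the same count on the reduced clause set, 2 assignments work.
Total: 3 + 2 = 5.

5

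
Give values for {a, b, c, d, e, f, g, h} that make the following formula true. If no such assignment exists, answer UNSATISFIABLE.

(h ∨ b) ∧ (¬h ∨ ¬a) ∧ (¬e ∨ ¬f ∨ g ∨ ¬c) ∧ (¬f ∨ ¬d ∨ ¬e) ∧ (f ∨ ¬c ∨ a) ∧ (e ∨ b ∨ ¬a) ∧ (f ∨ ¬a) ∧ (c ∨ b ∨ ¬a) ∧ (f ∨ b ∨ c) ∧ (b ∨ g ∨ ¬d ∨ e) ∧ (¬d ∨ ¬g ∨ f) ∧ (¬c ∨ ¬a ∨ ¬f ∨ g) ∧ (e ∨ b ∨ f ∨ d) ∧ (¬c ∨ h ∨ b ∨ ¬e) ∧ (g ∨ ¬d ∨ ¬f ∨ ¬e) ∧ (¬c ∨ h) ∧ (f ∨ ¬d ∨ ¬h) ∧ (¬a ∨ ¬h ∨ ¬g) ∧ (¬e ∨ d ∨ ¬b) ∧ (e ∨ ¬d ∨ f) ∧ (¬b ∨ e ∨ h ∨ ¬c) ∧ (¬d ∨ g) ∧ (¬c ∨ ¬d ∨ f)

a: False; b: True; c: False; d: False; e: False; f: False; g: False; h: False

Branch on h: set h = False.
(b) alone gives b = True.
(¬c) alone gives c = False.
Branch on f: set f = False.
(¬a) alone gives a = False.
Branch on d: set d = False.
(¬e) alone gives e = False.
All clauses hold; g can take either value.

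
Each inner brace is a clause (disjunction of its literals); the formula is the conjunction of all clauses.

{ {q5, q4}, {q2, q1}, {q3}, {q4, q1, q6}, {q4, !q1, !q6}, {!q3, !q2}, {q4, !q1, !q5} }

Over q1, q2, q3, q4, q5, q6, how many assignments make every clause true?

4

There are 2^6 = 64 truth assignments over (q1, q2, q3, q4, q5, q6).
Split on q2. With q2 = true, the clauses containing q2 are satisfied and !q2 drops from the rest; 0 of the 2^5 = 32 assignments to the other variables satisfy what remains.
With q2 = false, by the same count on the reduced clause set, 4 assignments work.
(One model: q1=T, q2=F, q3=T, q4=T, q5=F, q6=F.)
Total: 0 + 4 = 4.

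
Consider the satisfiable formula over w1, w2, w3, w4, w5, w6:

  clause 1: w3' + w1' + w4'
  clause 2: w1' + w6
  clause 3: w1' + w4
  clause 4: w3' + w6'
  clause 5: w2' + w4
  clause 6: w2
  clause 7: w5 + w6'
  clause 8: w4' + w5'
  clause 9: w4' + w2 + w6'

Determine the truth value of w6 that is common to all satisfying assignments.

False

Suppose w6 = 1.
Unit clause (w3') forces w3 = 0.
Unit clause (w2) forces w2 = 1.
Unit clause (w4) forces w4 = 1.
Unit clause (w5) forces w5 = 1.
Now (w5') is unsatisfied and unit — conflict.
So every satisfying assignment has w6 = False.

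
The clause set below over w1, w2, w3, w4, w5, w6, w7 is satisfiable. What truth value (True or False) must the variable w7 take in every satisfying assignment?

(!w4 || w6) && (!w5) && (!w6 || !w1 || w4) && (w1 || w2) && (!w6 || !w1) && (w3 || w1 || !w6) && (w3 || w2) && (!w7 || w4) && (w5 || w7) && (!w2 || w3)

Suppose w7 = false.
Unit clause (!w5) forces w5 = false.
Now (w5) is unsatisfied and unit — conflict.
So every satisfying assignment has w7 = True.

True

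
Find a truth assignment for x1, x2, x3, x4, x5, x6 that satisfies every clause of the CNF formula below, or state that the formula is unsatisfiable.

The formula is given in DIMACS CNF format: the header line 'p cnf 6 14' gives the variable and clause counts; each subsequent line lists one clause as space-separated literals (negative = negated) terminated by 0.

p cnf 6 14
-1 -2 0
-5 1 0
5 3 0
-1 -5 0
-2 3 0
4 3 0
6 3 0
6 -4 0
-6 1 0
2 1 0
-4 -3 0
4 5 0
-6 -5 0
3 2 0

UNSATISFIABLE

Case x1 = False:
(¬x5) alone gives x5 = False.
(x3) alone gives x3 = True.
(¬x6) alone gives x6 = False.
(¬x4) alone gives x4 = False.
That conflicts with the unit clause (x4).
That branch fails; take x1 = True instead.
(¬x2) alone gives x2 = False.
(¬x5) alone gives x5 = False.
(x3) alone gives x3 = True.
(¬x4) alone gives x4 = False.
That conflicts with the unit clause (x4).
Neither x1 = True nor x1 = False works.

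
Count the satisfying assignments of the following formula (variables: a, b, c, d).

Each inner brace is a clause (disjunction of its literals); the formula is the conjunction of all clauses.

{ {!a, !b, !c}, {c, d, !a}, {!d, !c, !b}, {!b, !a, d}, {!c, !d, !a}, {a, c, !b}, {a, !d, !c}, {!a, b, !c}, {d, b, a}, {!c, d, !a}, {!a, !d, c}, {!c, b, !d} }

2

There are 2^4 = 16 truth assignments over (a, b, c, d).
Split on a. With a = true, the clauses containing a are satisfied and !a drops from the rest; 0 of the 2^3 = 8 assignments to the other variables satisfy what remains.
With a = false, by the same count on the reduced clause set, 2 assignments work.
Total: 0 + 2 = 2.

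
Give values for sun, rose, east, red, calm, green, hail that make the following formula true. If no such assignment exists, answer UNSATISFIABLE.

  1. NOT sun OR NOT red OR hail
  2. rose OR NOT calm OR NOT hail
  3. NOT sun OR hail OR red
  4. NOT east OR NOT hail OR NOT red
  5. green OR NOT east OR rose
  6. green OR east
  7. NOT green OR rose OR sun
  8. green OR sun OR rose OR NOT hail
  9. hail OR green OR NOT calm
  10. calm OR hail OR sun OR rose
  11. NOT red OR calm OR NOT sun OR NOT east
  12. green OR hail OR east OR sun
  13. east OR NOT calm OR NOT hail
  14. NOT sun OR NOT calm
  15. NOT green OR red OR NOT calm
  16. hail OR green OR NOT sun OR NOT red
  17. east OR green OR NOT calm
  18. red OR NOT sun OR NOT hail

Branch on green: set green = false.
(east) alone gives east = true.
(rose) alone gives rose = true.
Branch on hail: set hail = false.
(NOT calm) alone gives calm = false.
Branch on sun: set sun = false.
All clauses hold; red can take either value.

sun ↦ false,  rose ↦ true,  east ↦ true,  red ↦ false,  calm ↦ false,  green ↦ false,  hail ↦ false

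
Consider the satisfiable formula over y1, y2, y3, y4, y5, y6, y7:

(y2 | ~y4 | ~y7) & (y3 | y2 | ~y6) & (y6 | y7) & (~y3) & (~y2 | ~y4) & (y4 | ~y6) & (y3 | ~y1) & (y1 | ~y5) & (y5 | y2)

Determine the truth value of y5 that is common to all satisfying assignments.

Suppose y5 = 1.
(~y3) alone gives y3 = 0.
(~y1) alone gives y1 = 0.
Now (y1) is unsatisfied and unit — conflict.
So every satisfying assignment has y5 = False.

False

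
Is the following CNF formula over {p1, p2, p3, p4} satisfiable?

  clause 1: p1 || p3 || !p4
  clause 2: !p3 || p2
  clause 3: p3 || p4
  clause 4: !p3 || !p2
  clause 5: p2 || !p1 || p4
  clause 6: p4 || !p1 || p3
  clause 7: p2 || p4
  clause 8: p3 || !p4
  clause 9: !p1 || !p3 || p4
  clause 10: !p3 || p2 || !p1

No

Branch on p3: set p3 = false.
Unit clause (p4) forces p4 = true.
But (!p4) is also a unit clause — contradiction.
That branch fails; take p3 = true instead.
Unit clause (p2) forces p2 = true.
But (!p2) is also a unit clause — contradiction.
Either choice for p3 ends in contradiction.
No assignment satisfies every clause.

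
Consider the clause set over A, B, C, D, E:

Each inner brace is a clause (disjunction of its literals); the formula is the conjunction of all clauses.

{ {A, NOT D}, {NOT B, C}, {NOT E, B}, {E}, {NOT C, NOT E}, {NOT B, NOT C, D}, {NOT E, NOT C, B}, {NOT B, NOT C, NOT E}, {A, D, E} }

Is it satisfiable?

(E) alone gives E = true.
(B) alone gives B = true.
(C) alone gives C = true.
But (NOT C) is also a unit clause — contradiction.
No assignment satisfies every clause.

Unsatisfiable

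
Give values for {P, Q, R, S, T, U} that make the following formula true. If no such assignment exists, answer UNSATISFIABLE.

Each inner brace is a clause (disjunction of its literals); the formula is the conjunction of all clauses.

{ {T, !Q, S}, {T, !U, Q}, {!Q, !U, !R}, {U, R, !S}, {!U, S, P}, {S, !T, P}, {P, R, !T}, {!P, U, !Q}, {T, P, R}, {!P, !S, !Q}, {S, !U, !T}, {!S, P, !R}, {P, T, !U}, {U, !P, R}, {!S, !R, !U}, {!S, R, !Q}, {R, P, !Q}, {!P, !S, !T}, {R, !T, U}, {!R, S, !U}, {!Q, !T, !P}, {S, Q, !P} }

Try T = false.
Try Q = false.
(!U) alone gives U = false.
Try R = true.
Try S = false.
(!P) alone gives P = false.
All clauses are satisfied.

P=false; Q=false; R=true; S=false; T=false; U=false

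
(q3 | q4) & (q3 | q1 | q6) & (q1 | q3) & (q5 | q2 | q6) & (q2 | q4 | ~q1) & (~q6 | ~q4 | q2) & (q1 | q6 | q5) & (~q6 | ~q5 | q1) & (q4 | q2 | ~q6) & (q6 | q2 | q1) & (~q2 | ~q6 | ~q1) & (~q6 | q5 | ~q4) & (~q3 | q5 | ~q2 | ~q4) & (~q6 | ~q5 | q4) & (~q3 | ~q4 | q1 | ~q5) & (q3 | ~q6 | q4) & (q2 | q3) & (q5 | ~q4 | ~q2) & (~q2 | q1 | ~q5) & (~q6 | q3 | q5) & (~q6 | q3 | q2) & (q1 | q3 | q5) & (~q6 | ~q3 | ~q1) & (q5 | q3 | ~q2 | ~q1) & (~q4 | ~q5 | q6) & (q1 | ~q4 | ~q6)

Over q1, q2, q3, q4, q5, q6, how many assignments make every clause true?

3

There are 2^6 = 64 truth assignments over (q1, q2, q3, q4, q5, q6).
Split on q3. With q3 = 1, the clauses containing q3 are satisfied and ~q3 drops from the rest; 3 of the 2^5 = 32 assignments to the other variables satisfy what remains.
With q3 = 0, by the same count on the reduced clause set, 0 assignments work.
(One model: q1=F, q2=T, q3=T, q4=F, q5=F, q6=T.)
Total: 3 + 0 = 3.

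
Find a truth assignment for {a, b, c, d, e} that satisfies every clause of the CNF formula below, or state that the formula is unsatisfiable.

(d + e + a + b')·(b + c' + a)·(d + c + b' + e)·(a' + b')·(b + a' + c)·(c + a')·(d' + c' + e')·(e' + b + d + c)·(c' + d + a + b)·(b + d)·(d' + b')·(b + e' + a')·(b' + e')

Branch on a: set a = 0.
Branch on b: set b = 0.
The clause (c') is unit, so c = 0.
The clause (d) is unit, so d = 1.
Every clause is now satisfied; e is unconstrained.

a ↦ 0,  b ↦ 0,  c ↦ 0,  d ↦ 1,  e ↦ 1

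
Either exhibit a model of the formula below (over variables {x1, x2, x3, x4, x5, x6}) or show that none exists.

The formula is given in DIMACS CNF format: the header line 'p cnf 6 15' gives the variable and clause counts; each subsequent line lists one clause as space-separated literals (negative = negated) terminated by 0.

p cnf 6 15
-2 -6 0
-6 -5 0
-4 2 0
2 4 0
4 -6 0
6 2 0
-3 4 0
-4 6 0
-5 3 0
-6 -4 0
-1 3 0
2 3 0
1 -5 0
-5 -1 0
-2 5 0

Try x2 = False.
Unit clause (¬x4) forces x4 = False.
That conflicts with the unit clause (x4).
Backtrack on x2: now try x2 = True.
Unit clause (¬x6) forces x6 = False.
Unit clause (¬x4) forces x4 = False.
Unit clause (¬x3) forces x3 = False.
Unit clause (¬x5) forces x5 = False.
That conflicts with the unit clause (x5).
Neither x2 = True nor x2 = False works.

UNSATISFIABLE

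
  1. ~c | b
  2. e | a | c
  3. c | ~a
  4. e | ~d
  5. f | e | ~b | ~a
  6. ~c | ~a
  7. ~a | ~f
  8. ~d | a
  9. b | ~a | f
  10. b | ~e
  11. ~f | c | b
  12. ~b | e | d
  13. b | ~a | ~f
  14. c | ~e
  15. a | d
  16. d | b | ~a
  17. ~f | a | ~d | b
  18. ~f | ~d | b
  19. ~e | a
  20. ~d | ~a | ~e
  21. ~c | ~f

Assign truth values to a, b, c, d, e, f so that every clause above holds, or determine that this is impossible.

UNSATISFIABLE

Suppose c = 0.
From the singleton clause (~a), a = 0.
From the singleton clause (e), e = 1.
That conflicts with the unit clause (~e).
Undo c and try c = 1.
From the singleton clause (b), b = 1.
From the singleton clause (~a), a = 0.
From the singleton clause (~d), d = 0.
That conflicts with the unit clause (d).
Either choice for c ends in contradiction.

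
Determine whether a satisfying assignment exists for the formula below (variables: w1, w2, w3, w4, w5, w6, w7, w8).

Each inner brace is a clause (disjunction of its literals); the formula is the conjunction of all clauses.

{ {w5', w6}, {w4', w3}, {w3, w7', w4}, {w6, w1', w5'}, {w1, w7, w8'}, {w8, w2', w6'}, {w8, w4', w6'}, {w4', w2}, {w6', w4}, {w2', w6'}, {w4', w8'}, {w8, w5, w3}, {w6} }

Unsatisfiable

From the singleton clause (w6), w6 = 1.
From the singleton clause (w4), w4 = 1.
From the singleton clause (w3), w3 = 1.
From the singleton clause (w8), w8 = 1.
That conflicts with the unit clause (w8').
No assignment satisfies every clause.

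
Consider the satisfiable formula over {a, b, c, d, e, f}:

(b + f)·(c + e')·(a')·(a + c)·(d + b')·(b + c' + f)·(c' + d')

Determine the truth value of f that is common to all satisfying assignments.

True

Suppose f = 0.
Unit clause (b) forces b = 1.
Unit clause (a') forces a = 0.
Unit clause (c) forces c = 1.
Unit clause (d) forces d = 1.
That conflicts with the unit clause (d').
So every satisfying assignment has f = True.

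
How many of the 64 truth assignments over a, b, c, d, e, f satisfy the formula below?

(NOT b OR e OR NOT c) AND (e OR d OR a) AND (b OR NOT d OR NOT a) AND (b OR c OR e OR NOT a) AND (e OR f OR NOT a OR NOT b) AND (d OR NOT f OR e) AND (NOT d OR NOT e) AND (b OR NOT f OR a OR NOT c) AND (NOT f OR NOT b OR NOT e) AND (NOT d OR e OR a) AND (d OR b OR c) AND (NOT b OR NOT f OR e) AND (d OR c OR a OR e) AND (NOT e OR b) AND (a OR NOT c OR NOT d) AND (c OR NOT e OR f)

There are 2^6 = 64 truth assignments over (a, b, c, d, e, f).
Split on b. With b = true, the clauses containing b are satisfied and NOT b drops from the rest; 2 of the 2^5 = 32 assignments to the other variables satisfy what remains.
With b = false, by the same count on the reduced clause set, 1 assignment works.
(One model: a=F, b=T, c=T, d=F, e=T, f=F.)
Total: 2 + 1 = 3.

3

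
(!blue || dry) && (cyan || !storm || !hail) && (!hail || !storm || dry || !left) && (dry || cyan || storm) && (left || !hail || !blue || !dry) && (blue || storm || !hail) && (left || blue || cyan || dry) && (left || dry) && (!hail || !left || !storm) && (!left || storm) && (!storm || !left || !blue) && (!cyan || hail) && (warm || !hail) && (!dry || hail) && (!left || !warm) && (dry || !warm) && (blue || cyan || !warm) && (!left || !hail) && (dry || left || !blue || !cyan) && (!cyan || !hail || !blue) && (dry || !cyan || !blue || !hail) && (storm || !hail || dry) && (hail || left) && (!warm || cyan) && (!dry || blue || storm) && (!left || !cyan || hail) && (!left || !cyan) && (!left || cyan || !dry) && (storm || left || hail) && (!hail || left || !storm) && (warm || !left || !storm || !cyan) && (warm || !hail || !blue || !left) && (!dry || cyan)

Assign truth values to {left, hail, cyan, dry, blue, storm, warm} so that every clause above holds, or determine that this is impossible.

left ↦ true,  hail ↦ false,  cyan ↦ false,  dry ↦ false,  blue ↦ false,  storm ↦ true,  warm ↦ false

Branch on blue: set blue = false.
Branch on storm: set storm = true.
Branch on cyan: set cyan = false.
From the singleton clause (!hail), hail = false.
From the singleton clause (!dry), dry = false.
From the singleton clause (left), left = true.
From the singleton clause (!warm), warm = false.
This assignment satisfies each clause.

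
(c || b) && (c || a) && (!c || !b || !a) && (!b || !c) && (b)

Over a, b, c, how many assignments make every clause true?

There are 2^3 = 8 truth assignments over (a, b, c).
Split on a. With a = true, the clauses containing a are satisfied and !a drops from the rest; 1 of the 2^2 = 4 assignments to the other variables satisfy what remains.
With a = false, by the same count on the reduced clause set, 0 assignments work.
Total: 1 + 0 = 1.

1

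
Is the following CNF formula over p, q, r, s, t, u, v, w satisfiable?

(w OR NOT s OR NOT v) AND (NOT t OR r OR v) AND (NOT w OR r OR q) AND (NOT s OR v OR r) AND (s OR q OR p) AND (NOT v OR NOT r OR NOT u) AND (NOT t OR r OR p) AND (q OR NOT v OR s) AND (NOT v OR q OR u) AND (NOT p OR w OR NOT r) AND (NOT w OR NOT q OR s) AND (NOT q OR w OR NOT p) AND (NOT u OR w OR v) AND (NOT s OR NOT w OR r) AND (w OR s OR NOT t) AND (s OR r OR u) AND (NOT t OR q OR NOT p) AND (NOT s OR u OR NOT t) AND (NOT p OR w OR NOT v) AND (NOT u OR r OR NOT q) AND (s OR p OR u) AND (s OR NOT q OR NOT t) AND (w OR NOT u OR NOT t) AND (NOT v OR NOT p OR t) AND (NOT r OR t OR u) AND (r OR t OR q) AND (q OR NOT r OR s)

Yes, satisfiable

Branch on w: set w = true.
Branch on r: set r = true.
Branch on v: set v = false.
Branch on q: set q = true.
Unit clause (s) forces s = true.
Branch on u: set u = true.
No clause remains; p, t are free.
A satisfying assignment: p ↦ false; q ↦ true; r ↦ true; s ↦ true; t ↦ true; u ↦ true; v ↦ false; w ↦ true.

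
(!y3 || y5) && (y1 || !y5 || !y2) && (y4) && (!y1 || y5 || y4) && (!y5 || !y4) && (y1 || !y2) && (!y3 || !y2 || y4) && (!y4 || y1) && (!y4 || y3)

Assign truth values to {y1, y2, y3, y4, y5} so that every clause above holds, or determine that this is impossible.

UNSATISFIABLE

(y4) alone gives y4 = true.
(!y5) alone gives y5 = false.
(!y3) alone gives y3 = false.
That conflicts with the unit clause (y3).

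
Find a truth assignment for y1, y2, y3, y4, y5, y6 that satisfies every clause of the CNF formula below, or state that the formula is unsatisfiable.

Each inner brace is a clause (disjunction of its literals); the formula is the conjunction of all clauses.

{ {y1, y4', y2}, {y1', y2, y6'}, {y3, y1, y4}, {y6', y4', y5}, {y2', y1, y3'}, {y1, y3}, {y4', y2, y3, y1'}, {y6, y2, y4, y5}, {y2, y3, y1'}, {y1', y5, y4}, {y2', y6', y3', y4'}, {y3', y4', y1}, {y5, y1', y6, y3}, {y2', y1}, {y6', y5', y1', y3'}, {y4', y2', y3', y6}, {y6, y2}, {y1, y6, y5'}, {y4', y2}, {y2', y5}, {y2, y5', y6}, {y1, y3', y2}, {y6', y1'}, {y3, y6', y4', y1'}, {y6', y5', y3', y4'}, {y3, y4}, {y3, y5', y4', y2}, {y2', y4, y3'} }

Branch on y1: set y1 = 1.
Unit clause (y6') forces y6 = 0.
Unit clause (y2) forces y2 = 1.
Unit clause (y5) forces y5 = 1.
Branch on y4: set y4 = 1.
Unit clause (y3') forces y3 = 0.
This assignment satisfies each clause.

y1: 1, y2: 1, y3: 0, y4: 1, y5: 1, y6: 0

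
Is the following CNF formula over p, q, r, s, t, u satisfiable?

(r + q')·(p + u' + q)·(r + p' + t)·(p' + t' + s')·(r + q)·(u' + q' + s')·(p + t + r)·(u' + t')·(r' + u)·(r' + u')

Branch on r: set r = 1.
(u) alone gives u = 1.
That conflicts with the unit clause (u').
Undo r and try r = 0.
(q') alone gives q = 0.
That conflicts with the unit clause (q).
Both values of r lead to a conflict.
No assignment satisfies every clause.

Unsatisfiable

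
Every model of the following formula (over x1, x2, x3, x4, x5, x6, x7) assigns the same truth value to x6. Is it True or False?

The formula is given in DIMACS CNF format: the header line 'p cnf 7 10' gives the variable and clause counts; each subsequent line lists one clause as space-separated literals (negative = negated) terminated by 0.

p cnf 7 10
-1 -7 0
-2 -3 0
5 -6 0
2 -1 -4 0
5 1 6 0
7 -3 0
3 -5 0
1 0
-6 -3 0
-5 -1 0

Suppose x6 = True.
From the singleton clause (x5), x5 = True.
From the singleton clause (x3), x3 = True.
But (¬x3) is also a unit clause — contradiction.
So every satisfying assignment has x6 = False.

False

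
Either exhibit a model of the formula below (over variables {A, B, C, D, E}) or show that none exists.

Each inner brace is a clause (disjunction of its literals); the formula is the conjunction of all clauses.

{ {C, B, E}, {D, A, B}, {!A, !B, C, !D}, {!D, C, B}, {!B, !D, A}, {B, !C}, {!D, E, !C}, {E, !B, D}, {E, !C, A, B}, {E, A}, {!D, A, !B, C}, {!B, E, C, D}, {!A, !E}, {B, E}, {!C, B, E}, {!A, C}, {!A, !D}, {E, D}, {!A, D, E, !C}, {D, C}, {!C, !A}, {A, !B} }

Suppose B = true.
Unit clause (A) forces A = true.
Unit clause (!E) forces E = false.
Unit clause (D) forces D = true.
Now (!D) is unsatisfied and unit — conflict.
Undo B and try B = false.
Unit clause (!C) forces C = false.
Unit clause (E) forces E = true.
Unit clause (!D) forces D = false.
Now (D) is unsatisfied and unit — conflict.
Neither B = true nor B = false works.

UNSATISFIABLE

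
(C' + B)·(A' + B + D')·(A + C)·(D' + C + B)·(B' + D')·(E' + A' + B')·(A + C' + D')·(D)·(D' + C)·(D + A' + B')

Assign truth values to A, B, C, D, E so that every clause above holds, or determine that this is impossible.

UNSATISFIABLE

(D) alone gives D = 1.
(B') alone gives B = 0.
(C') alone gives C = 0.
But (C) is also a unit clause — contradiction.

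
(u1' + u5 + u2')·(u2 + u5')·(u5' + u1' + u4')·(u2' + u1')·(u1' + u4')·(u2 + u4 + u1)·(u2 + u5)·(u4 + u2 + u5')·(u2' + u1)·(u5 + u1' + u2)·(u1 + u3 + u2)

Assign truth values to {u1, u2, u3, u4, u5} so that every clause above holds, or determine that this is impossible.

UNSATISFIABLE

Branch on u2: set u2 = 1.
Unit clause (u1') forces u1 = 0.
But (u1) is also a unit clause — contradiction.
That branch fails; take u2 = 0 instead.
Unit clause (u5') forces u5 = 0.
But (u5) is also a unit clause — contradiction.
Neither u2 = 1 nor u2 = 0 works.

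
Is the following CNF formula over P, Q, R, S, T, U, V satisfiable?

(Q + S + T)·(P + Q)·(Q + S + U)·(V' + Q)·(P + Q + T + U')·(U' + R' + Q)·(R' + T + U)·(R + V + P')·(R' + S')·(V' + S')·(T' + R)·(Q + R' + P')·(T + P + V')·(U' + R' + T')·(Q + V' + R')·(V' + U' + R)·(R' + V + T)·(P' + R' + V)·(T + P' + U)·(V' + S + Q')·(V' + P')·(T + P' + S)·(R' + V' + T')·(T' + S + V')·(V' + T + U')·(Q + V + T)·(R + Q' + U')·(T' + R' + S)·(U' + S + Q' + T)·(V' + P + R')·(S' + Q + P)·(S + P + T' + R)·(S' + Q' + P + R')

Yes, satisfiable

Suppose P = 0.
The clause (Q) is unit, so Q = 1.
Suppose R = 0.
The clause (T') is unit, so T = 0.
The clause (V') is unit, so V = 0.
The clause (U') is unit, so U = 0.
All clauses hold; S can take either value.
A satisfying assignment: P=0; Q=1; R=0; S=0; T=0; U=0; V=0.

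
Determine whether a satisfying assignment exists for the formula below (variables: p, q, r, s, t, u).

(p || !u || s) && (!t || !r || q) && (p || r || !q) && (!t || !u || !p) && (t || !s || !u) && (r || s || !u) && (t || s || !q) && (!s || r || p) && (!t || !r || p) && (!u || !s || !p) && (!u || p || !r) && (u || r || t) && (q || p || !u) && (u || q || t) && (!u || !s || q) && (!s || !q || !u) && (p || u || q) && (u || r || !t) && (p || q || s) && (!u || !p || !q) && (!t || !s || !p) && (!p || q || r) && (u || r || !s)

Yes, satisfiable

Try p = true.
Try t = true.
Unit clause (!u) forces u = false.
Unit clause (r) forces r = true.
Unit clause (q) forces q = true.
Unit clause (!s) forces s = false.
Every clause now holds.
A satisfying assignment: p: true,  q: true,  r: true,  s: false,  t: true,  u: false.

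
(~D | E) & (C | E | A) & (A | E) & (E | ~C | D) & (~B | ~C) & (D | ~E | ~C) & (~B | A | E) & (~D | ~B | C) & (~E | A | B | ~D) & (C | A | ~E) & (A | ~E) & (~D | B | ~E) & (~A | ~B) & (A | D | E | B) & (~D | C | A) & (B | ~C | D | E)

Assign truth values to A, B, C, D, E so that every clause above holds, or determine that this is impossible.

Case D = 0:
Case A = 1:
Unit clause (~B) forces B = 0.
Case E = 0:
Unit clause (~C) forces C = 0.
Every clause now holds.

A ↦ 1,  B ↦ 0,  C ↦ 0,  D ↦ 0,  E ↦ 0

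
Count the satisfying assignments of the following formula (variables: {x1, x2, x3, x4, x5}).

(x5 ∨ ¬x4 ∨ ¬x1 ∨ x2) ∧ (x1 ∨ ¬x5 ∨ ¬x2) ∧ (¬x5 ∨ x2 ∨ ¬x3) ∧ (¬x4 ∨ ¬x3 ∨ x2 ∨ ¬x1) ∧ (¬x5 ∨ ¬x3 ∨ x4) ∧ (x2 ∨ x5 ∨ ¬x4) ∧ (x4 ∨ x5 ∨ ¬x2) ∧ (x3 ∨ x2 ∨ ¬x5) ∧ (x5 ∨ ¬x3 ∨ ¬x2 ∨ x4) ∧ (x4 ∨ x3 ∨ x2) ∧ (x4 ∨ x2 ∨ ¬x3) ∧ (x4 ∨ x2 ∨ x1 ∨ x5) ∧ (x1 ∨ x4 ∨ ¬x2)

7

There are 2^5 = 32 truth assignments over (x1, x2, x3, x4, x5).
Split on x1. With x1 = True, the clauses containing x1 are satisfied and ¬x1 drops from the rest; 5 of the 2^4 = 16 assignments to the other variables satisfy what remains.
With x1 = False, by the same count on the reduced clause set, 2 assignments work.
(One model: x1=F, x2=T, x3=F, x4=T, x5=F.)
Total: 5 + 2 = 7.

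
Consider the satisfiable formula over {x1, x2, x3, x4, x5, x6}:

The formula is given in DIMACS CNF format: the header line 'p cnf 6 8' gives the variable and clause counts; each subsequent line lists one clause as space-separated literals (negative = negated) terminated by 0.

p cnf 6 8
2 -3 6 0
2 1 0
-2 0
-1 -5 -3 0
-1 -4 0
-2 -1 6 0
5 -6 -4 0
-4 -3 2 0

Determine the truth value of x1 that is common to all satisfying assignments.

True

Suppose x1 = False.
(x2) alone gives x2 = True.
That conflicts with the unit clause (¬x2).
So every satisfying assignment has x1 = True.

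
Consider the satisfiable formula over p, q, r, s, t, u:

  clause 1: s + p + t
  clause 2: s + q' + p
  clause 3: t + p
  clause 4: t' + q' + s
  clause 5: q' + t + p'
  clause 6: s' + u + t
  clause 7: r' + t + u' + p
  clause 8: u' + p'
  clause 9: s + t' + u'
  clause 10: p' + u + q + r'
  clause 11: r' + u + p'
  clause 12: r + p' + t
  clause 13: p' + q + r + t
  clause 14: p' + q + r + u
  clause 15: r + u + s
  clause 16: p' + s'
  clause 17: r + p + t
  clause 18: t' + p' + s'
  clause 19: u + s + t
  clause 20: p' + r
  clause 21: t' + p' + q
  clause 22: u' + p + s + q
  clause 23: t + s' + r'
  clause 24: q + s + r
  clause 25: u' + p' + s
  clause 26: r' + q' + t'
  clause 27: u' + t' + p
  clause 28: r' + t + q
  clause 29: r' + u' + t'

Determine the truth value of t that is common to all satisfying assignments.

True

Suppose t = 0.
The clause (p) is unit, so p = 1.
The clause (q') is unit, so q = 0.
The clause (u') is unit, so u = 0.
The clause (s') is unit, so s = 0.
Now (s) is unsatisfied and unit — conflict.
So every satisfying assignment has t = True.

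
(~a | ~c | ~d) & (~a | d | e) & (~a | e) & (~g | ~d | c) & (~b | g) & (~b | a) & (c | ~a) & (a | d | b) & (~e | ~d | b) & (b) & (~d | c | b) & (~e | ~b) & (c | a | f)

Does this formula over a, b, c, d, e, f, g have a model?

No, unsatisfiable

(b) alone gives b = 1.
(g) alone gives g = 1.
(a) alone gives a = 1.
(e) alone gives e = 1.
But (~e) is also a unit clause — contradiction.
No assignment satisfies every clause.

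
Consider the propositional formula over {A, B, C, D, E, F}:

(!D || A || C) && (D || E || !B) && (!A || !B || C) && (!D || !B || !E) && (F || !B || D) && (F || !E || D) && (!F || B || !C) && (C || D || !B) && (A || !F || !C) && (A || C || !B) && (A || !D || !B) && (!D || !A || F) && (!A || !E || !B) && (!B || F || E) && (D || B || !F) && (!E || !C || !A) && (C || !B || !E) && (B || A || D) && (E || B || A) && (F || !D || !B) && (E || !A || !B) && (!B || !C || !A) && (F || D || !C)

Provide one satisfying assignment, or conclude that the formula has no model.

A ↦ true,  B ↦ false,  C ↦ false,  D ↦ false,  E ↦ false,  F ↦ false

Try D = false.
Try E = false.
The clause (!B) is unit, so B = false.
The clause (!F) is unit, so F = false.
The clause (A) is unit, so A = true.
The clause (!C) is unit, so C = false.
This assignment satisfies each clause.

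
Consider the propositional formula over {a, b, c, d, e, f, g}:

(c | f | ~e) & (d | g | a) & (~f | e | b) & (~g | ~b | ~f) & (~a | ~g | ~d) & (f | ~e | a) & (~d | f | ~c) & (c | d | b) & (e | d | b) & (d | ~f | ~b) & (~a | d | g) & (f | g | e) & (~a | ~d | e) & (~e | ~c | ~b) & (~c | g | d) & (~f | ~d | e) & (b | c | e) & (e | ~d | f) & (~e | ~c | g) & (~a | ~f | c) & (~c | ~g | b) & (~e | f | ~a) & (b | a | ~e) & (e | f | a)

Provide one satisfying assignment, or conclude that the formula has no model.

Branch on c: set c = 1.
Branch on d: set d = 0.
The clause (g) is unit, so g = 1.
The clause (b) is unit, so b = 1.
The clause (~f) is unit, so f = 0.
The clause (~e) is unit, so e = 0.
The clause (a) is unit, so a = 1.
Every clause now holds.

a=1,  b=1,  c=1,  d=0,  e=0,  f=0,  g=1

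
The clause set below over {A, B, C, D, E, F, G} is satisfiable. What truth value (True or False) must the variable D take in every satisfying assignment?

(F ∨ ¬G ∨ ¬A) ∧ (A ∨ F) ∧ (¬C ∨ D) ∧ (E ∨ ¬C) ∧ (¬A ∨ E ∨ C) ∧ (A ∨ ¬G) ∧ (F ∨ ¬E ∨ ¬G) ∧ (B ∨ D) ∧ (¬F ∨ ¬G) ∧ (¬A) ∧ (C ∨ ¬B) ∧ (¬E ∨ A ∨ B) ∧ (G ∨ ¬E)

True

Suppose D = False.
From the singleton clause (¬C), C = False.
From the singleton clause (B), B = True.
But (¬B) is also a unit clause — contradiction.
So every satisfying assignment has D = True.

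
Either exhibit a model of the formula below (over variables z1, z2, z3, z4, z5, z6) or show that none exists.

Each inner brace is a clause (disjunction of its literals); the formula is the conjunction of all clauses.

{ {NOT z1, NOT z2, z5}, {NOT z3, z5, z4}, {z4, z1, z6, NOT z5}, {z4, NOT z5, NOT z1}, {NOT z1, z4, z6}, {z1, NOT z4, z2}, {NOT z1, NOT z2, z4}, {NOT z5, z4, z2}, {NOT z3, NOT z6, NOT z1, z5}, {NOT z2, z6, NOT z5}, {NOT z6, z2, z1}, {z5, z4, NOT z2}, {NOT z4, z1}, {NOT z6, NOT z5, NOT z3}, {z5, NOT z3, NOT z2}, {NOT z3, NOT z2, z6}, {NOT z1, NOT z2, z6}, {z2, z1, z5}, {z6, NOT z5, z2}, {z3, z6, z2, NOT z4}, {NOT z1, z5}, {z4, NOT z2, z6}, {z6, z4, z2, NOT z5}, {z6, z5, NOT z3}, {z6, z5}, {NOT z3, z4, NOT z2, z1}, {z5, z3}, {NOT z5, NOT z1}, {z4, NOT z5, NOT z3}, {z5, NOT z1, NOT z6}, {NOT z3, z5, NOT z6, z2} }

Branch on z4: set z4 = false.
Branch on z3: set z3 = false.
(z5) alone gives z5 = true.
(NOT z1) alone gives z1 = false.
(z6) alone gives z6 = true.
(z2) alone gives z2 = true.
This assignment satisfies each clause.

z1=false,  z2=true,  z3=false,  z4=false,  z5=true,  z6=true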